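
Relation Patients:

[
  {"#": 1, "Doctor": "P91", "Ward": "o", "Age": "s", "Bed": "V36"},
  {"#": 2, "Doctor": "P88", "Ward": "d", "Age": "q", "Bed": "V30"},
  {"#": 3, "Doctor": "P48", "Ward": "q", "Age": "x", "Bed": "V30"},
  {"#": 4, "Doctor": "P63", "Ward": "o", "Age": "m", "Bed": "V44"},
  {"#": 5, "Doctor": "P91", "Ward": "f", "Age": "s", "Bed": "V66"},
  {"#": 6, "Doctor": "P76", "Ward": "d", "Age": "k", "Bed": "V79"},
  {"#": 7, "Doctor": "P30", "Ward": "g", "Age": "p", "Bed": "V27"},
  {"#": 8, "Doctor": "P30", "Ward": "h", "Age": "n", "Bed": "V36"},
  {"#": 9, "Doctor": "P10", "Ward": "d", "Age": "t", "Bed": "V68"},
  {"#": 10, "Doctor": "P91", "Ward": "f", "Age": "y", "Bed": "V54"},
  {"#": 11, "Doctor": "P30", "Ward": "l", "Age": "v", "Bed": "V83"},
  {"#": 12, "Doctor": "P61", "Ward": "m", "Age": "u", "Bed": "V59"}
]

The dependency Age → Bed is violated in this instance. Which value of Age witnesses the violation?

Age=s: rows 1, 5 → Bed takes values {V36, V66} — violation
Age=q: row 2 → Bed = V30 ✓
Age=x: row 3 → Bed = V30 ✓
Age=m: row 4 → Bed = V44 ✓
Age=k: row 6 → Bed = V79 ✓
Age=p: row 7 → Bed = V27 ✓
Age=n: row 8 → Bed = V36 ✓
Age=t: row 9 → Bed = V68 ✓
Age=y: row 10 → Bed = V54 ✓
Age=v: row 11 → Bed = V83 ✓
Age=u: row 12 → Bed = V59 ✓
The only Age value with inconsistent Bed is Age=s.

s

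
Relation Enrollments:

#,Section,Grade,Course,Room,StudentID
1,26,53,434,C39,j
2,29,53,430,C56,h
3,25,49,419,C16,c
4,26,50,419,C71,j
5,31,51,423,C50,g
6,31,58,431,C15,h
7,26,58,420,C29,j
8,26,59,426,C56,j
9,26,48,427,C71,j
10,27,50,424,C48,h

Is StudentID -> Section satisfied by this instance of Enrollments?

No

StudentID=j: rows 1, 4, 7, 8, 9 → Section = 26, 26, 26, 26, 26 ✓
StudentID=h: rows 2, 6, 10 → Section takes values {29, 31, 27} — violation
StudentID=c: row 3 → Section = 25 ✓
StudentID=g: row 5 → Section = 31 ✓
Two rows agree on StudentID but differ on Section, so StudentID -> Section does not hold.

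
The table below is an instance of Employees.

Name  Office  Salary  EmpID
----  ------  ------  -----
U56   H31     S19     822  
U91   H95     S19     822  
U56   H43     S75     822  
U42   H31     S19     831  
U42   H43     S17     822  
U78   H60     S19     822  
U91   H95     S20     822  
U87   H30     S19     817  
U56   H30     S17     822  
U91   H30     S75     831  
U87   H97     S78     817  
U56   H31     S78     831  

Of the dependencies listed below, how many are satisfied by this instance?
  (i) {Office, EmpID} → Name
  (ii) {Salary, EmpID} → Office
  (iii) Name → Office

0

(i) {Office, EmpID} → Name: (Office=H43, EmpID=822): 2 rows → Name takes values {U56, U42} — violation; (Office=H31, EmpID=831): 2 rows → Name takes values {U42, U56} — violation — fails.
(ii) {Salary, EmpID} → Office: (Salary=S19, EmpID=822): 3 rows → Office takes values {H31, H95, H60} — violation; (Salary=S17, EmpID=822): 2 rows → Office takes values {H43, H30} — violation — fails.
(iii) Name → Office: Name=U56: 4 rows → Office takes values {H31, H43, H30} — violation; Name=U91: 3 rows → Office takes values {H95, H30} — violation; Name=U42: 2 rows → Office takes values {H31, H43} — violation; Name=U87: 2 rows → Office takes values {H30, H97} — violation — fails.
None of the 3 dependencies hold.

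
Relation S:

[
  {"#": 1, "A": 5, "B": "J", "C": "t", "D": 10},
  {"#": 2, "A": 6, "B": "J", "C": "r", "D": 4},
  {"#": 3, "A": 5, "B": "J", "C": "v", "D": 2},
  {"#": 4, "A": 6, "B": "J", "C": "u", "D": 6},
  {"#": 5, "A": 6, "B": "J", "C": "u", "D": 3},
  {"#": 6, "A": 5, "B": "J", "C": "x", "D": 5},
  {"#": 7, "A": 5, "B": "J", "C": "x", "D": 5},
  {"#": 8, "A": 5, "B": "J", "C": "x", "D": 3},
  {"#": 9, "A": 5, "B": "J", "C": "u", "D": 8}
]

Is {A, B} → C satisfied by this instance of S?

(A=5, B=J): rows 1, 3, 6, 7, 8, 9 → C takes values {t, v, x, u} — violation
(A=6, B=J): rows 2, 4, 5 → C takes values {r, u} — violation
Two rows agree on {A, B} but differ on C, so {A, B} → C does not hold.

No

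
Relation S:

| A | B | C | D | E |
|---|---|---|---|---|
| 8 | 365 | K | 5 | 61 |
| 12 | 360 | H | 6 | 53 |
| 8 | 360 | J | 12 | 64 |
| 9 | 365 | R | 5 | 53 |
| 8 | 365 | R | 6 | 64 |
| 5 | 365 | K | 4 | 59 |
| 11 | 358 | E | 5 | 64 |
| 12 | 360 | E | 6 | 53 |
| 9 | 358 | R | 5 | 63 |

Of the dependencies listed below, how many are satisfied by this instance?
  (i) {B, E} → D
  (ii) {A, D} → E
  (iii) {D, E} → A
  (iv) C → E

(i) {B, E} → D: every LHS value maps to a single RHS value — holds.
(ii) {A, D} → E: (A=9, D=5): 2 rows → E takes values {53, 63} — violation — fails.
(iii) {D, E} → A: every LHS value maps to a single RHS value — holds.
(iv) C → E: C=K: 2 rows → E takes values {61, 59} — violation; C=R: 3 rows → E takes values {53, 64, 63} — violation; C=E: 2 rows → E takes values {64, 53} — violation — fails.
2 of the 4 dependencies hold.

2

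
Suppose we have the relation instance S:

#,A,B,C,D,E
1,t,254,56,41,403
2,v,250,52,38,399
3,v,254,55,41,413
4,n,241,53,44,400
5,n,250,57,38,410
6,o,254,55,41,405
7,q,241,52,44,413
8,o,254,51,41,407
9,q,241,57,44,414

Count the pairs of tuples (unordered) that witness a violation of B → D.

0

B=254: all 4 rows agree on D — 0 pairs.
B=250: all 2 rows agree on D — 0 pairs.
B=241: all 3 rows agree on D — 0 pairs.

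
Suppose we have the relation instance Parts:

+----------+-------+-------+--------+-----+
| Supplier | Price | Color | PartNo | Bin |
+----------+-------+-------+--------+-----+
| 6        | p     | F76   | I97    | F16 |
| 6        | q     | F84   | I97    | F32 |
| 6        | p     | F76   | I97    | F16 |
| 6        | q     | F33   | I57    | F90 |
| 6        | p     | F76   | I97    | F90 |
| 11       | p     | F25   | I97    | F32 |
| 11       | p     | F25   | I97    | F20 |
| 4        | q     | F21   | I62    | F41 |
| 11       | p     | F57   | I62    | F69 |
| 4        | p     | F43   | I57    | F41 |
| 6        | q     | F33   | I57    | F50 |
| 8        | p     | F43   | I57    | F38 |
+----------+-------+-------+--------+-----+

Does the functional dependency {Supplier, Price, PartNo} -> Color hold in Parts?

Yes

(Supplier=6, Price=p, PartNo=I97): 3 rows → Color = F76, F76, F76 ✓
(Supplier=6, Price=q, PartNo=I97): 1 row → Color = F84 ✓
(Supplier=6, Price=q, PartNo=I57): 2 rows → Color = F33, F33 ✓
(Supplier=11, Price=p, PartNo=I97): 2 rows → Color = F25, F25 ✓
(Supplier=4, Price=q, PartNo=I62): 1 row → Color = F21 ✓
(Supplier=11, Price=p, PartNo=I62): 1 row → Color = F57 ✓
(Supplier=4, Price=p, PartNo=I57): 1 row → Color = F43 ✓
(Supplier=8, Price=p, PartNo=I57): 1 row → Color = F43 ✓
Every {Supplier, Price, PartNo} value is associated with a single Color value, so {Supplier, Price, PartNo} -> Color holds.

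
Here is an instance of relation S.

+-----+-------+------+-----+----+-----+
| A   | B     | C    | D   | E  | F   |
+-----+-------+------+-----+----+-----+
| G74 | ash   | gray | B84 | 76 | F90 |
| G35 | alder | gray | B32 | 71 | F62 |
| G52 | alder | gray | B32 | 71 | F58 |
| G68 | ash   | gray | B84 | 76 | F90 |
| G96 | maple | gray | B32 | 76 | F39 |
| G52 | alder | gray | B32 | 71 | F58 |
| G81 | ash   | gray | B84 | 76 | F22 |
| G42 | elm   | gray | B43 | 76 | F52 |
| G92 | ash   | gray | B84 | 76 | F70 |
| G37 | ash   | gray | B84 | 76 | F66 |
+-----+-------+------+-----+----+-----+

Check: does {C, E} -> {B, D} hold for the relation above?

No

(C=gray, E=76): 7 rows → {B,D} takes values {(ash, B84), (maple, B32), (elm, B43)} — violation
(C=gray, E=71): 3 rows → {B,D} = (alder, B32), (alder, B32), (alder, B32) ✓
Two rows agree on {C, E} but differ on {B, D}, so {C, E} -> {B, D} does not hold.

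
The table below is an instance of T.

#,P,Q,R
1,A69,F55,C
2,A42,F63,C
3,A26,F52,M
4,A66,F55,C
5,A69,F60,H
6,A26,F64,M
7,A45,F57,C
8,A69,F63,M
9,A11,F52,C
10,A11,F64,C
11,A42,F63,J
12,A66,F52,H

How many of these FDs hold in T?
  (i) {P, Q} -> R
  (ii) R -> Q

(i) {P, Q} -> R: (P=A42, Q=F63): rows 2, 11 → R takes values {C, J} — violation — fails.
(ii) R -> Q: R=C: rows 1, 2, 4, 7, 9, 10 → Q takes values {F55, F63, F57, F52, F64} — violation; R=M: rows 3, 6, 8 → Q takes values {F52, F64, F63} — violation; R=H: rows 5, 12 → Q takes values {F60, F52} — violation — fails.
None of the 2 dependencies hold.

0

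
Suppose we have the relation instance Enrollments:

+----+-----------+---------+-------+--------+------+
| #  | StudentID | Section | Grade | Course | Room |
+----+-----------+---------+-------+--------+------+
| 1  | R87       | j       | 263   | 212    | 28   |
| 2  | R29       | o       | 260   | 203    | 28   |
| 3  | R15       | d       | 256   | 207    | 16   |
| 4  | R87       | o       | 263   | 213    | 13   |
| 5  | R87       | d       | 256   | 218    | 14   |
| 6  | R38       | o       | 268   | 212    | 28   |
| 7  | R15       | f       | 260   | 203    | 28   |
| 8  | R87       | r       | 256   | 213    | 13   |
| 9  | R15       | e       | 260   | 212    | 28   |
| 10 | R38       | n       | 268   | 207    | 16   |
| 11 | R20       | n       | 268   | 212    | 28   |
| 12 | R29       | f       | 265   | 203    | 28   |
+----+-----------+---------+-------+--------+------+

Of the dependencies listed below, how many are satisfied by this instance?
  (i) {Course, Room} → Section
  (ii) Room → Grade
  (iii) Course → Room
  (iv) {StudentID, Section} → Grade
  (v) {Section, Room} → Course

(i) {Course, Room} → Section: (Course=212, Room=28): rows 1, 6, 9, 11 → Section takes values {j, o, e, n} — violation; (Course=203, Room=28): rows 2, 7, 12 → Section takes values {o, f} — violation; (Course=207, Room=16): rows 3, 10 → Section takes values {d, n} — violation; (Course=213, Room=13): rows 4, 8 → Section takes values {o, r} — violation — fails.
(ii) Room → Grade: Room=28: rows 1, 2, 6, 7, 9, 11, 12 → Grade takes values {263, 260, 268, 265} — violation; Room=16: rows 3, 10 → Grade takes values {256, 268} — violation; Room=13: rows 4, 8 → Grade takes values {263, 256} — violation — fails.
(iii) Course → Room: every LHS value maps to a single RHS value — holds.
(iv) {StudentID, Section} → Grade: every LHS value maps to a single RHS value — holds.
(v) {Section, Room} → Course: (Section=o, Room=28): rows 2, 6 → Course takes values {203, 212} — violation — fails.
2 of the 5 dependencies hold.

2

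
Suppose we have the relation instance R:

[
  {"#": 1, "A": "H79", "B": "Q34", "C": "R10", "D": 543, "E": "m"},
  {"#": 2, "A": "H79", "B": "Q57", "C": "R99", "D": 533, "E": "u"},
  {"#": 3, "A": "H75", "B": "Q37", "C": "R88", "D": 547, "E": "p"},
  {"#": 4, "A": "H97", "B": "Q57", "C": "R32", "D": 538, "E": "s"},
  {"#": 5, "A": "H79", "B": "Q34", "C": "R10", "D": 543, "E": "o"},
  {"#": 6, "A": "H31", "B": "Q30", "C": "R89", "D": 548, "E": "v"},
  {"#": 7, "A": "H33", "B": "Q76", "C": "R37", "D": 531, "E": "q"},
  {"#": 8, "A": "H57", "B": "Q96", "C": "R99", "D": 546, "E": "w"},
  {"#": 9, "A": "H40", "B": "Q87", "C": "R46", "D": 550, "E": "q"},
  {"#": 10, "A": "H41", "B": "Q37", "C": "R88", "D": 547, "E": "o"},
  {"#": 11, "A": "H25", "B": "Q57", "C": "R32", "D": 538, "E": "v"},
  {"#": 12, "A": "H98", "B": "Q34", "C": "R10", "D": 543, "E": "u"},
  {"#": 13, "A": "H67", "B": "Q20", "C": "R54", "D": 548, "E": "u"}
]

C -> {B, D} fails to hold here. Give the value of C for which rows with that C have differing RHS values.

R99

C=R10: rows 1, 5, 12 → {B,D} = (Q34, 543), (Q34, 543), (Q34, 543) ✓
C=R99: rows 2, 8 → {B,D} takes values {(Q57, 533), (Q96, 546)} — violation
C=R88: rows 3, 10 → {B,D} = (Q37, 547), (Q37, 547) ✓
C=R32: rows 4, 11 → {B,D} = (Q57, 538), (Q57, 538) ✓
C=R89: row 6 → {B,D} = (Q30, 548) ✓
C=R37: row 7 → {B,D} = (Q76, 531) ✓
C=R46: row 9 → {B,D} = (Q87, 550) ✓
C=R54: row 13 → {B,D} = (Q20, 548) ✓
The only C value with inconsistent RHS is C=R99.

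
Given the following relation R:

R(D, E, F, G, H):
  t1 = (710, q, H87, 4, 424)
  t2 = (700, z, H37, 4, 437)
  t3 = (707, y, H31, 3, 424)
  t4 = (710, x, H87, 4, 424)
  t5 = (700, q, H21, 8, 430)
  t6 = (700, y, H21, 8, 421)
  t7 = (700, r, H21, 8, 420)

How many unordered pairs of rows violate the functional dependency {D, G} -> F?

0

(D=710, G=4): all 2 rows agree on F — 0 pairs.
(D=700, G=8): all 3 rows agree on F — 0 pairs.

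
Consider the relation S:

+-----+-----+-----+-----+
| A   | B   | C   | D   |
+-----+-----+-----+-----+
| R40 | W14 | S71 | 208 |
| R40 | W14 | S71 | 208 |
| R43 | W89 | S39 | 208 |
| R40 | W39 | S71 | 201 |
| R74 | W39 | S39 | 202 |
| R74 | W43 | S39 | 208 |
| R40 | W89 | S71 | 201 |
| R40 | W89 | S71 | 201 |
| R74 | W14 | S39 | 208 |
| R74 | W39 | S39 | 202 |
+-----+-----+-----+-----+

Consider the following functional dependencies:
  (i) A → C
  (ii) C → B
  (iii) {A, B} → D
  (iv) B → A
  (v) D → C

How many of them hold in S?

2

(i) A → C: every LHS value maps to a single RHS value — holds.
(ii) C → B: C=S71: 5 rows → B takes values {W14, W39, W89} — violation; C=S39: 5 rows → B takes values {W89, W39, W43, W14} — violation — fails.
(iii) {A, B} → D: every LHS value maps to a single RHS value — holds.
(iv) B → A: B=W14: 3 rows → A takes values {R40, R74} — violation; B=W89: 3 rows → A takes values {R43, R40} — violation; B=W39: 3 rows → A takes values {R40, R74} — violation — fails.
(v) D → C: D=208: 5 rows → C takes values {S71, S39} — violation — fails.
2 of the 5 dependencies hold.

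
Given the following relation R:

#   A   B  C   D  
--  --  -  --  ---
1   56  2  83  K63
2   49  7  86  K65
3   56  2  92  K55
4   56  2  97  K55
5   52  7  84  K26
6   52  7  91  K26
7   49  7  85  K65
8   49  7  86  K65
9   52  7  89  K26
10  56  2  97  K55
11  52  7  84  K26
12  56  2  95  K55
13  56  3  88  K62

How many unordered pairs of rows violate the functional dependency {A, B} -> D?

4

(A=56, B=2): violating pairs (1,3), (1,4), (1,10), (1,12) — 4 pairs.
(A=49, B=7): all 3 rows agree on D — 0 pairs.
(A=52, B=7): all 4 rows agree on D — 0 pairs.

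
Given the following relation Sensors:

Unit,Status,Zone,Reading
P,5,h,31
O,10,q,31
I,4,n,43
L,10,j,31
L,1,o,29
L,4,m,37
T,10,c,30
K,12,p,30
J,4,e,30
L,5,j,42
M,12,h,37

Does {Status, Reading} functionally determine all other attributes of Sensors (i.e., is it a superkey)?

No

Two distinct rows share (Status=10, Reading=31), so {Status, Reading} does not determine every attribute — not a superkey.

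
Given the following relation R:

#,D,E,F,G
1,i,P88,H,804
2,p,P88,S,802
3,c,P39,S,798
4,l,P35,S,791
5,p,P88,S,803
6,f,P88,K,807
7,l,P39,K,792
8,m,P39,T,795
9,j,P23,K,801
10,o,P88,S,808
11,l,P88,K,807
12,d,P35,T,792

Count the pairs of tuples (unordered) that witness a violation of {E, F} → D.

(E=P88, F=S): violating pairs (2,10), (5,10) — 2 pairs.
(E=P88, F=K): violating pairs (6,11) — 1 pair.

3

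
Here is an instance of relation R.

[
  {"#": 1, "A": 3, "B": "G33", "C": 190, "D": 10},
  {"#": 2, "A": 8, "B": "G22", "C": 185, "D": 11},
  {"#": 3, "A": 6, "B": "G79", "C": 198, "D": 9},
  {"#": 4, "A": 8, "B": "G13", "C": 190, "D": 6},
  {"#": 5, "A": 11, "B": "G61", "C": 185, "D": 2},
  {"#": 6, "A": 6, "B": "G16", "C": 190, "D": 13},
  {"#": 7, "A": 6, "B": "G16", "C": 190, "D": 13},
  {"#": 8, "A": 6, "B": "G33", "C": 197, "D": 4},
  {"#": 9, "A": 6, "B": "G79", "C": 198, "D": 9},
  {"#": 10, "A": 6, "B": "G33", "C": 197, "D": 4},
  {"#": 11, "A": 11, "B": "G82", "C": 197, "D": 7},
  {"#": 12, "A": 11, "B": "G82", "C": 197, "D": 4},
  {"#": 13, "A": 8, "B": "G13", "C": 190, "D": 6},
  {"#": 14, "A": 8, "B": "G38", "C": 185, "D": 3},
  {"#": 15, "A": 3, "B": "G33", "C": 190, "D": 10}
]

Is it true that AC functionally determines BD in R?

No

(A=3, C=190): rows 1, 15 → {B,D} = (G33, 10), (G33, 10) ✓
(A=8, C=185): rows 2, 14 → {B,D} takes values {(G22, 11), (G38, 3)} — violation
(A=6, C=198): rows 3, 9 → {B,D} = (G79, 9), (G79, 9) ✓
(A=8, C=190): rows 4, 13 → {B,D} = (G13, 6), (G13, 6) ✓
(A=11, C=185): row 5 → {B,D} = (G61, 2) ✓
(A=6, C=190): rows 6, 7 → {B,D} = (G16, 13), (G16, 13) ✓
(A=6, C=197): rows 8, 10 → {B,D} = (G33, 4), (G33, 4) ✓
(A=11, C=197): rows 11, 12 → {B,D} takes values {(G82, 7), (G82, 4)} — violation
Two rows agree on AC but differ on BD, so AC → BD does not hold.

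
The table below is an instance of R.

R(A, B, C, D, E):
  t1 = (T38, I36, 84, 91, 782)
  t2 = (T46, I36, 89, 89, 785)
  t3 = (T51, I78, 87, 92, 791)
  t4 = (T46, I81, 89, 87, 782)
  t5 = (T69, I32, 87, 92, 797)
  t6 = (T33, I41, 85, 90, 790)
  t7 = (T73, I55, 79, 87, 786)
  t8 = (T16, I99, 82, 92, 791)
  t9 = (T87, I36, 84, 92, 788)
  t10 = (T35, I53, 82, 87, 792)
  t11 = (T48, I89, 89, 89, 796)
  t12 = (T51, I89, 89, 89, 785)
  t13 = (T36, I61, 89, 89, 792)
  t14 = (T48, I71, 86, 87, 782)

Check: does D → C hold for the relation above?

D=91: row 1 → C = 84 ✓
D=89: rows 2, 11, 12, 13 → C = 89, 89, 89, 89 ✓
D=92: rows 3, 5, 8, 9 → C takes values {87, 82, 84} — violation
D=87: rows 4, 7, 10, 14 → C takes values {89, 79, 82, 86} — violation
D=90: row 6 → C = 85 ✓
Two rows agree on D but differ on C, so D → C does not hold.

No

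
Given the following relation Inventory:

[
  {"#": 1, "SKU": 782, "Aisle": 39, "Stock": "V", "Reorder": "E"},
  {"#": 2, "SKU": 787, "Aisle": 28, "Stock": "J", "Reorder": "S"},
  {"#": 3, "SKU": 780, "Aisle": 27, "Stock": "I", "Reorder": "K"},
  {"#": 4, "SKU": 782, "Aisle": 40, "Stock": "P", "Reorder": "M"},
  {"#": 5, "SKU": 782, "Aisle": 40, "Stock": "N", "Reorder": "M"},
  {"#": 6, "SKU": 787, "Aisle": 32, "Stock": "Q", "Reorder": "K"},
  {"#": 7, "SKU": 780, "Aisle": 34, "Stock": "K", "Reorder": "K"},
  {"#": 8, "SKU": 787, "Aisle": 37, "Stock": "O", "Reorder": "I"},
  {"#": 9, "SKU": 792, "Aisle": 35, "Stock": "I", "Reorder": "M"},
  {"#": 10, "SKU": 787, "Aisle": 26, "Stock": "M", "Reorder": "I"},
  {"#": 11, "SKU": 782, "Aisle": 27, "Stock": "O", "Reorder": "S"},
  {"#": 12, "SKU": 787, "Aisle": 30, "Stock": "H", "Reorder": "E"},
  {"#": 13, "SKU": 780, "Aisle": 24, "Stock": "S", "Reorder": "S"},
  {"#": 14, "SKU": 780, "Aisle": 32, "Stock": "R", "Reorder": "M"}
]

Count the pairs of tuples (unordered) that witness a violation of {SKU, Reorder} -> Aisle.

2

(SKU=780, Reorder=K): violating pairs (3,7) — 1 pair.
(SKU=782, Reorder=M): all 2 rows agree on Aisle — 0 pairs.
(SKU=787, Reorder=I): violating pairs (8,10) — 1 pair.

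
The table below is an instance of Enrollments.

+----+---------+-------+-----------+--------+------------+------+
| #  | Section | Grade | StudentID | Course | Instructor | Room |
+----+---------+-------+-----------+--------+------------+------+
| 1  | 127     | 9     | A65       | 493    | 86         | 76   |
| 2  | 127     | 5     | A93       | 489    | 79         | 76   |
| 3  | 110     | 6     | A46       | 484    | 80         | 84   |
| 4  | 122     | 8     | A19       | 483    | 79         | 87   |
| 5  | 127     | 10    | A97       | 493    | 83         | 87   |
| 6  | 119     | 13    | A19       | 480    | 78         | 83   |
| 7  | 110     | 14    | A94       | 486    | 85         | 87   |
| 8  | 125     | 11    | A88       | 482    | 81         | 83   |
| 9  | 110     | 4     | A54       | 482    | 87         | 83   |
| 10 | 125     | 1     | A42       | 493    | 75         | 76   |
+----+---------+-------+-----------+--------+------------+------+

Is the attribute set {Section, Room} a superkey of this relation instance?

Rows 1 and 2 have the same {Section, Room} value (Section=127, Room=76) but are distinct tuples, so {Section, Room} does not determine every attribute — not a superkey.

No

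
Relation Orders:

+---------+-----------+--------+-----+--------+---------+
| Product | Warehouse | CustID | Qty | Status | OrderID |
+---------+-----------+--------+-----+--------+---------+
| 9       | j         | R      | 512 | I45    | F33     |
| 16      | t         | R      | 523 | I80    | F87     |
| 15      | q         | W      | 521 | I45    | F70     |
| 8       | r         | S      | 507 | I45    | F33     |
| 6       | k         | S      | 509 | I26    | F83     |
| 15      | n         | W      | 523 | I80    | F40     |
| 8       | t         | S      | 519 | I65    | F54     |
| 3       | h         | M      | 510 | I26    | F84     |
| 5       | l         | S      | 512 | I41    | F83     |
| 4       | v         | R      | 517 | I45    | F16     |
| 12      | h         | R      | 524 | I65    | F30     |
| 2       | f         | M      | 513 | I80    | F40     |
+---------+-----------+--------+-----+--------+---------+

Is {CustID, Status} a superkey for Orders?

Two distinct rows share (CustID=R, Status=I45), so {CustID, Status} does not determine every attribute — not a superkey.

No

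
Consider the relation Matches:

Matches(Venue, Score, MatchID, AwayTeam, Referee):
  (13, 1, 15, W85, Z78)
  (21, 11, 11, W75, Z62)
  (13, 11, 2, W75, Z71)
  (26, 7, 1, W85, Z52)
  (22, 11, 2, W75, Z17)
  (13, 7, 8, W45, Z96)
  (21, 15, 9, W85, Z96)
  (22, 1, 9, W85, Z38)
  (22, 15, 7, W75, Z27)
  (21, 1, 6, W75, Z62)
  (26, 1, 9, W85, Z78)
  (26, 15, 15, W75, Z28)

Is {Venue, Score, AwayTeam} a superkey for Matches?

All 12 rows have distinct {Venue, Score, AwayTeam} values, so {Venue, Score, AwayTeam} → (all attributes) holds and {Venue, Score, AwayTeam} is a superkey.

Yes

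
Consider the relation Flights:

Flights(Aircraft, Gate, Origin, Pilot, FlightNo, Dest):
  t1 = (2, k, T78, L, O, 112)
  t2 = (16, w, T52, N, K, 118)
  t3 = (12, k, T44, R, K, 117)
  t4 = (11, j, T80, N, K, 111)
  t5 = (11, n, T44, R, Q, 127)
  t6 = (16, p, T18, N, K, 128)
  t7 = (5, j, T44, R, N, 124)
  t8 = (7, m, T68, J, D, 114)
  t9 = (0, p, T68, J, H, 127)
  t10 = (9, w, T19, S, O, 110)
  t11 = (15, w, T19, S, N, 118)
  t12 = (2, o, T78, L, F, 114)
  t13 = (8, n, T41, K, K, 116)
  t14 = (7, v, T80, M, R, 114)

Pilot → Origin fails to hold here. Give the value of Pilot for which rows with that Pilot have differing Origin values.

N

Pilot=L: rows 1, 12 → Origin = T78, T78 ✓
Pilot=N: rows 2, 4, 6 → Origin takes values {T52, T80, T18} — violation
Pilot=R: rows 3, 5, 7 → Origin = T44, T44, T44 ✓
Pilot=J: rows 8, 9 → Origin = T68, T68 ✓
Pilot=S: rows 10, 11 → Origin = T19, T19 ✓
Pilot=K: row 13 → Origin = T41 ✓
Pilot=M: row 14 → Origin = T80 ✓
The only Pilot value with inconsistent Origin is Pilot=N.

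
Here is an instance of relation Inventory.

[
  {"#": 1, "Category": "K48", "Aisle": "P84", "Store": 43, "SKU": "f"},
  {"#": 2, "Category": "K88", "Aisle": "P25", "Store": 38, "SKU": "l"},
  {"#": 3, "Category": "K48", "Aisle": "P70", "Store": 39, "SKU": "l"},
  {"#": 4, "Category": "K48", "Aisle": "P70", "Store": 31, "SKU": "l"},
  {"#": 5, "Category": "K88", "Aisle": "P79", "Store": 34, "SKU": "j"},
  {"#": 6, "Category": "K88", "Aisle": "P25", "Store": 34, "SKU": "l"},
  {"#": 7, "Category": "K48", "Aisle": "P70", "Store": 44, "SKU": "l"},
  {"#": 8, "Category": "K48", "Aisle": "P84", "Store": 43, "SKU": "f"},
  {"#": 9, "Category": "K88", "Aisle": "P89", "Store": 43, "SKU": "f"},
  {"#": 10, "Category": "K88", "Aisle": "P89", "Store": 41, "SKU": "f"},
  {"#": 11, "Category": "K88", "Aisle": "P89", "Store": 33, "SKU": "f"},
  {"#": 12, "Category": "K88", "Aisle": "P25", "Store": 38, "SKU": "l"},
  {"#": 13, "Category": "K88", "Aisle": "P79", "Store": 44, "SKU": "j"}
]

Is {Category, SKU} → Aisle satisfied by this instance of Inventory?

(Category=K48, SKU=f): rows 1, 8 → Aisle = P84, P84 ✓
(Category=K88, SKU=l): rows 2, 6, 12 → Aisle = P25, P25, P25 ✓
(Category=K48, SKU=l): rows 3, 4, 7 → Aisle = P70, P70, P70 ✓
(Category=K88, SKU=j): rows 5, 13 → Aisle = P79, P79 ✓
(Category=K88, SKU=f): rows 9, 10, 11 → Aisle = P89, P89, P89 ✓
Every {Category, SKU} value is associated with a single Aisle value, so {Category, SKU} → Aisle holds.

Yes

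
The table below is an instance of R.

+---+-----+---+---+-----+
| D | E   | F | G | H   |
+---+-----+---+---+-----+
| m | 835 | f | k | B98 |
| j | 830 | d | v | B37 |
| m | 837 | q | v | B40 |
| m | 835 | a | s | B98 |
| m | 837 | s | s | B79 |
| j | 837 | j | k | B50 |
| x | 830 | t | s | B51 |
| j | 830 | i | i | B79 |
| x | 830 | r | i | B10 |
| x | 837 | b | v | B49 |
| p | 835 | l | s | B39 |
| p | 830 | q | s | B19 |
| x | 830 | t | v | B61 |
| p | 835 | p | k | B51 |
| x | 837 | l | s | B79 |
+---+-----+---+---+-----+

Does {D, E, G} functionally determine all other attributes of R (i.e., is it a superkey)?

Yes

All 15 rows have distinct {D, E, G} values, so {D, E, G} → (all attributes) holds and {D, E, G} is a superkey.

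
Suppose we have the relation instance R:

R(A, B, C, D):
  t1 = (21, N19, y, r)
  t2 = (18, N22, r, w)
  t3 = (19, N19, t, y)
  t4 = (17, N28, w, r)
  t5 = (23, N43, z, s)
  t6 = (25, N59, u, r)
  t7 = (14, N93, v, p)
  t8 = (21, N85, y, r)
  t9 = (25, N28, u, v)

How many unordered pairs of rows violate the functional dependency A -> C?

A=21: all 2 rows agree on C — 0 pairs.
A=25: all 2 rows agree on C — 0 pairs.

0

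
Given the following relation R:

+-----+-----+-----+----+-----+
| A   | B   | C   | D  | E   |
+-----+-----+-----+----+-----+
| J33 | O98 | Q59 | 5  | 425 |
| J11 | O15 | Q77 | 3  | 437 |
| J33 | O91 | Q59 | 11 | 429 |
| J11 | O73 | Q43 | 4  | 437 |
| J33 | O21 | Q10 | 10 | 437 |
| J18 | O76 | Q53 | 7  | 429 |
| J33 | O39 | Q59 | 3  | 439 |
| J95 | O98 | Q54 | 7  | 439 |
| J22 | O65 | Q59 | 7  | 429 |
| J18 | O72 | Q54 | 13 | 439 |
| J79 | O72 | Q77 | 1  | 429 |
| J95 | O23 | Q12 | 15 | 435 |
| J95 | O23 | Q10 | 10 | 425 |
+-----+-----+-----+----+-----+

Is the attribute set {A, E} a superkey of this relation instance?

No

Two distinct rows share (A=J11, E=437), so {A, E} does not determine every attribute — not a superkey.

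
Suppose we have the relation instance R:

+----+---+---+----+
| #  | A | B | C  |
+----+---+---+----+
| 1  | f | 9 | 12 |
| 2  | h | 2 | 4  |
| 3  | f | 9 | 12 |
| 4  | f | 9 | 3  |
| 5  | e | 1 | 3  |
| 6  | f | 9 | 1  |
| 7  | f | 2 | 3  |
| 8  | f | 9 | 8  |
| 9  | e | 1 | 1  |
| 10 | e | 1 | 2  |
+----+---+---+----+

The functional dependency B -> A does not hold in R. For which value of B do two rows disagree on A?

B=9: rows 1, 3, 4, 6, 8 → A = f, f, f, f, f ✓
B=2: rows 2, 7 → A takes values {h, f} — violation
B=1: rows 5, 9, 10 → A = e, e, e ✓
The only B value with inconsistent A is B=2.

2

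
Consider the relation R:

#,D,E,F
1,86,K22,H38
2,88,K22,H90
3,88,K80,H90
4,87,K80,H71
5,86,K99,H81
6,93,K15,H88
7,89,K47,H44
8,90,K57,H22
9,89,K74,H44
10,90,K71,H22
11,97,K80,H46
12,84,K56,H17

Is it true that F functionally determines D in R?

F=H38: row 1 → D = 86 ✓
F=H90: rows 2, 3 → D = 88, 88 ✓
F=H71: row 4 → D = 87 ✓
F=H81: row 5 → D = 86 ✓
F=H88: row 6 → D = 93 ✓
F=H44: rows 7, 9 → D = 89, 89 ✓
F=H22: rows 8, 10 → D = 90, 90 ✓
F=H46: row 11 → D = 97 ✓
F=H17: row 12 → D = 84 ✓
Every F value is associated with a single D value, so F → D holds.

Yes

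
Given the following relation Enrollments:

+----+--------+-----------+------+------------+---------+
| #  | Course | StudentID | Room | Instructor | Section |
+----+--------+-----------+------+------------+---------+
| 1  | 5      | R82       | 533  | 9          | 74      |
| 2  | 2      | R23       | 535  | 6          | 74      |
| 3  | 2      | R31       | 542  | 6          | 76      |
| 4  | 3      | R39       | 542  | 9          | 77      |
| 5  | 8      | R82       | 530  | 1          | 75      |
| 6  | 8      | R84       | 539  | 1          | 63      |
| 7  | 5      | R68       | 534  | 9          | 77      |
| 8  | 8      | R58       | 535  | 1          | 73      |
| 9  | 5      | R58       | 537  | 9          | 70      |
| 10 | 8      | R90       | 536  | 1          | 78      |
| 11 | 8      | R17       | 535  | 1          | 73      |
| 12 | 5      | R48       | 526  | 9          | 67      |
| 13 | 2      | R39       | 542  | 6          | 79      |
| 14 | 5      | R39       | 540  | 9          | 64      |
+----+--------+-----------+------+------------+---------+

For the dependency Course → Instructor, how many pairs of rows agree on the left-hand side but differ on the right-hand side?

Course=5: all 5 rows agree on Instructor — 0 pairs.
Course=2: all 3 rows agree on Instructor — 0 pairs.
Course=8: all 5 rows agree on Instructor — 0 pairs.

0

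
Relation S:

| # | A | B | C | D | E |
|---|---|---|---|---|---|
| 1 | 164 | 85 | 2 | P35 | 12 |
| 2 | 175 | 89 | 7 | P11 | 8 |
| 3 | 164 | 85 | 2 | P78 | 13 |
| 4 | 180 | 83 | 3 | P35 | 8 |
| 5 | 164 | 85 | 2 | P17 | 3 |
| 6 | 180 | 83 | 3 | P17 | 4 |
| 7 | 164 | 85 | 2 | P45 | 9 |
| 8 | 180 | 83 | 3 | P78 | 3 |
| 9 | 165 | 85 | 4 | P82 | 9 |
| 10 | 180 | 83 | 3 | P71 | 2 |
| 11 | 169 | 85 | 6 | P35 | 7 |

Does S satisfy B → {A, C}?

B=85: rows 1, 3, 5, 7, 9, 11 → {A,C} takes values {(164, 2), (165, 4), (169, 6)} — violation
B=89: row 2 → {A,C} = (175, 7) ✓
B=83: rows 4, 6, 8, 10 → {A,C} = (180, 3), (180, 3), (180, 3), (180, 3) ✓
Two rows agree on B but differ on {A, C}, so B → {A, C} does not hold.

No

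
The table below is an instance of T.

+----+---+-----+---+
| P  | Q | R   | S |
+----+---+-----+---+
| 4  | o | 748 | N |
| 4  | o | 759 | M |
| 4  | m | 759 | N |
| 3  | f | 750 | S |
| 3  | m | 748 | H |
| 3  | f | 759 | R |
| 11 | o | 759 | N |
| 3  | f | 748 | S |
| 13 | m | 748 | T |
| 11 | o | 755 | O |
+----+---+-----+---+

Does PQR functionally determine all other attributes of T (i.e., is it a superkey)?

All 10 rows have distinct PQR values, so PQR → (all attributes) holds and PQR is a superkey.

Yes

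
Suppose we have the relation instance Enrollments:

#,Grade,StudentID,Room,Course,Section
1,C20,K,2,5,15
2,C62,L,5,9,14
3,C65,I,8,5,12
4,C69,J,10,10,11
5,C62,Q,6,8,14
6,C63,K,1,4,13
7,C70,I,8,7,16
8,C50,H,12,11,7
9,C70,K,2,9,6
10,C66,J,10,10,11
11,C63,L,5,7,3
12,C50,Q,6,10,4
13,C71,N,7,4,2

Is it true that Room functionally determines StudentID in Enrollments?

Yes

Room=2: rows 1, 9 → StudentID = K, K ✓
Room=5: rows 2, 11 → StudentID = L, L ✓
Room=8: rows 3, 7 → StudentID = I, I ✓
Room=10: rows 4, 10 → StudentID = J, J ✓
Room=6: rows 5, 12 → StudentID = Q, Q ✓
Room=1: row 6 → StudentID = K ✓
Room=12: row 8 → StudentID = H ✓
Room=7: row 13 → StudentID = N ✓
Every Room value is associated with a single StudentID value, so Room → StudentID holds.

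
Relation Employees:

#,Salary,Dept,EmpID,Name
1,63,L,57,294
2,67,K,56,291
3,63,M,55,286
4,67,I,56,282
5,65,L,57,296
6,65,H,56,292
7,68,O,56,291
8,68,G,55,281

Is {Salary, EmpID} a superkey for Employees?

Rows 2 and 4 have the same {Salary, EmpID} value (Salary=67, EmpID=56) but are distinct tuples, so {Salary, EmpID} does not determine every attribute — not a superkey.

No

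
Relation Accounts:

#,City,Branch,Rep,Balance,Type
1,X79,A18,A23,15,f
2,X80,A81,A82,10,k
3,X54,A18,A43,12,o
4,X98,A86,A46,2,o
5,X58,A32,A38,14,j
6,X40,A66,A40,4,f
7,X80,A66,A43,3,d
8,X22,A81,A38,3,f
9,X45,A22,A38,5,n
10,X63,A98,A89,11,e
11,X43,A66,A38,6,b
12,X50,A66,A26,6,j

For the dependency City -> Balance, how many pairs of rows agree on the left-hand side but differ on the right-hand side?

1

City=X80: violating pairs (2,7) — 1 pair.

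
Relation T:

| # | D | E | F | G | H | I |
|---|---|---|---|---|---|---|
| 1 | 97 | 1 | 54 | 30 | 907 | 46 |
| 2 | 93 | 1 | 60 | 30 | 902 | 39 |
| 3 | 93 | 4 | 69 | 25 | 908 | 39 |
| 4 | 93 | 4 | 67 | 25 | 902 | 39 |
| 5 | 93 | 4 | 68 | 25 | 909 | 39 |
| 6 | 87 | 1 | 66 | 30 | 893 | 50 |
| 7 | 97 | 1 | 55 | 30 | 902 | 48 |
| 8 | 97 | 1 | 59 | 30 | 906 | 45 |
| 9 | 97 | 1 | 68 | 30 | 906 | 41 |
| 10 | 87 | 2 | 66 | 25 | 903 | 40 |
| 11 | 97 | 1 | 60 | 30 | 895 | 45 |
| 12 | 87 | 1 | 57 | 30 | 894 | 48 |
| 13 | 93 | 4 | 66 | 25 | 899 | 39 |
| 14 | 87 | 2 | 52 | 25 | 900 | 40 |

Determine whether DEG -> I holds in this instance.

No

(D=97, E=1, G=30): rows 1, 7, 8, 9, 11 → I takes values {46, 48, 45, 41} — violation
(D=93, E=1, G=30): row 2 → I = 39 ✓
(D=93, E=4, G=25): rows 3, 4, 5, 13 → I = 39, 39, 39, 39 ✓
(D=87, E=1, G=30): rows 6, 12 → I takes values {50, 48} — violation
(D=87, E=2, G=25): rows 10, 14 → I = 40, 40 ✓
Two rows agree on DEG but differ on I, so DEG -> I does not hold.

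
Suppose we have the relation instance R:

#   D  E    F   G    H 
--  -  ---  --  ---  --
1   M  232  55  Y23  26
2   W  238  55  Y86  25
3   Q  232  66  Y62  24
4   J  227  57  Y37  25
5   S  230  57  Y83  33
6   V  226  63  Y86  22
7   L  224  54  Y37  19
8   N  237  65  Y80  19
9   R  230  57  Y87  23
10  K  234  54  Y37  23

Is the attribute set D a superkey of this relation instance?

Yes

All 10 rows have distinct D values, so D → (all attributes) holds and D is a superkey.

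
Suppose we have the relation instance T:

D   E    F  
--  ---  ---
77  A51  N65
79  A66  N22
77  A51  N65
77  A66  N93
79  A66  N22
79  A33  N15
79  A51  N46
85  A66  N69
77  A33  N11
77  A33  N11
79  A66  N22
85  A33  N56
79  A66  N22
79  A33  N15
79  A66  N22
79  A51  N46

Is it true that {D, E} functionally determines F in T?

(D=77, E=A51): 2 rows → F = N65, N65 ✓
(D=79, E=A66): 5 rows → F = N22, N22, N22, N22, N22 ✓
(D=77, E=A66): 1 row → F = N93 ✓
(D=79, E=A33): 2 rows → F = N15, N15 ✓
(D=79, E=A51): 2 rows → F = N46, N46 ✓
(D=85, E=A66): 1 row → F = N69 ✓
(D=77, E=A33): 2 rows → F = N11, N11 ✓
(D=85, E=A33): 1 row → F = N56 ✓
Every {D, E} value is associated with a single F value, so {D, E} → F holds.

Yes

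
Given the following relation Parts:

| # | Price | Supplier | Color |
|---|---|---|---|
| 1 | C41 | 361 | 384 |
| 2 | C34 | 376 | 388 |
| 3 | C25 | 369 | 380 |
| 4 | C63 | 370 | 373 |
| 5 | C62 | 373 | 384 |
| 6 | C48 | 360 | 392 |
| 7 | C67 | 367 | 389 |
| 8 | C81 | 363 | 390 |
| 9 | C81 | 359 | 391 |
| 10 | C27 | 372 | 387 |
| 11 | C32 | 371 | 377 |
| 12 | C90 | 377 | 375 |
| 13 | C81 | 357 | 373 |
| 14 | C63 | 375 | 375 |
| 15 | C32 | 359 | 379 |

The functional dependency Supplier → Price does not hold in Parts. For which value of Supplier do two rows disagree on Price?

Supplier=361: row 1 → Price = C41 ✓
Supplier=376: row 2 → Price = C34 ✓
Supplier=369: row 3 → Price = C25 ✓
Supplier=370: row 4 → Price = C63 ✓
Supplier=373: row 5 → Price = C62 ✓
Supplier=360: row 6 → Price = C48 ✓
Supplier=367: row 7 → Price = C67 ✓
Supplier=363: row 8 → Price = C81 ✓
Supplier=359: rows 9, 15 → Price takes values {C81, C32} — violation
Supplier=372: row 10 → Price = C27 ✓
Supplier=371: row 11 → Price = C32 ✓
Supplier=377: row 12 → Price = C90 ✓
Supplier=357: row 13 → Price = C81 ✓
Supplier=375: row 14 → Price = C63 ✓
The only Supplier value with inconsistent Price is Supplier=359.

359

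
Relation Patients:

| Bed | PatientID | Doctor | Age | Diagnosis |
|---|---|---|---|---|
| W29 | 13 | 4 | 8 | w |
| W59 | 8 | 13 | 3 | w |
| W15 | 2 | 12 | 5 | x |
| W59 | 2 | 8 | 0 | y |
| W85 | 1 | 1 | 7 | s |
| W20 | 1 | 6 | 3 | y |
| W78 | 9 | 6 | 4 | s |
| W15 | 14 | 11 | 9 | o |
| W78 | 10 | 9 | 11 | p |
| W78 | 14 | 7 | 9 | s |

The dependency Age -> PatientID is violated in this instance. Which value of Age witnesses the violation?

Age=8: 1 row → PatientID = 13 ✓
Age=3: 2 rows → PatientID takes values {8, 1} — violation
Age=5: 1 row → PatientID = 2 ✓
Age=0: 1 row → PatientID = 2 ✓
Age=7: 1 row → PatientID = 1 ✓
Age=4: 1 row → PatientID = 9 ✓
Age=9: 2 rows → PatientID = 14, 14 ✓
Age=11: 1 row → PatientID = 10 ✓
The only Age value with inconsistent PatientID is Age=3.

3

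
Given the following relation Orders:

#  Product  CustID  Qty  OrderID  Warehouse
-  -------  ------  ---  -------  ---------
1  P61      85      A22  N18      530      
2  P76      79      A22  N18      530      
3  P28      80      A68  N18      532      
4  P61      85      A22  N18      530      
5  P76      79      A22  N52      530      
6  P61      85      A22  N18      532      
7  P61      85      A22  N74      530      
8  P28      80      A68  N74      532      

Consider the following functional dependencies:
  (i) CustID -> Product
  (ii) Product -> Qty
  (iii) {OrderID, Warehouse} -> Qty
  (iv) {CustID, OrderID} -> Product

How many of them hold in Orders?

3

(i) CustID -> Product: every LHS value maps to a single RHS value — holds.
(ii) Product -> Qty: every LHS value maps to a single RHS value — holds.
(iii) {OrderID, Warehouse} -> Qty: (OrderID=N18, Warehouse=532): rows 3, 6 → Qty takes values {A68, A22} — violation — fails.
(iv) {CustID, OrderID} -> Product: every LHS value maps to a single RHS value — holds.
3 of the 4 dependencies hold.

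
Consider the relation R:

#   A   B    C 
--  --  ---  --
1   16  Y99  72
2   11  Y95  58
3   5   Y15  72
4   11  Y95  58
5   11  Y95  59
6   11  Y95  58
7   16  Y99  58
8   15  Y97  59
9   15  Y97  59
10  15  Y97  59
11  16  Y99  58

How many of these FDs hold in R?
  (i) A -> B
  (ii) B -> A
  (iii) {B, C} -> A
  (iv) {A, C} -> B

(i) A -> B: every LHS value maps to a single RHS value — holds.
(ii) B -> A: every LHS value maps to a single RHS value — holds.
(iii) {B, C} -> A: every LHS value maps to a single RHS value — holds.
(iv) {A, C} -> B: every LHS value maps to a single RHS value — holds.
4 of the 4 dependencies hold.

4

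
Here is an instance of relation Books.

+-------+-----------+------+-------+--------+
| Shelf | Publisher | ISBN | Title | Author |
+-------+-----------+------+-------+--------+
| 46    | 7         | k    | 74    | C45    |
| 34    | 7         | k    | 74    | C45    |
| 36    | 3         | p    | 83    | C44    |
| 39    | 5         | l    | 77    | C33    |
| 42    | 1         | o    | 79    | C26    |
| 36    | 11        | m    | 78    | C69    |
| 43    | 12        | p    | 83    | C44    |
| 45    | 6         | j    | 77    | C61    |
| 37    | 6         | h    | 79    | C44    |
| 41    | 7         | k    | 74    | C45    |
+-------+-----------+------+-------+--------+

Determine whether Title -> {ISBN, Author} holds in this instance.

No

Title=74: 3 rows → {ISBN,Author} = (k, C45), (k, C45), (k, C45) ✓
Title=83: 2 rows → {ISBN,Author} = (p, C44), (p, C44) ✓
Title=77: 2 rows → {ISBN,Author} takes values {(l, C33), (j, C61)} — violation
Title=79: 2 rows → {ISBN,Author} takes values {(o, C26), (h, C44)} — violation
Title=78: 1 row → {ISBN,Author} = (m, C69) ✓
Two rows agree on Title but differ on {ISBN, Author}, so Title -> {ISBN, Author} does not hold.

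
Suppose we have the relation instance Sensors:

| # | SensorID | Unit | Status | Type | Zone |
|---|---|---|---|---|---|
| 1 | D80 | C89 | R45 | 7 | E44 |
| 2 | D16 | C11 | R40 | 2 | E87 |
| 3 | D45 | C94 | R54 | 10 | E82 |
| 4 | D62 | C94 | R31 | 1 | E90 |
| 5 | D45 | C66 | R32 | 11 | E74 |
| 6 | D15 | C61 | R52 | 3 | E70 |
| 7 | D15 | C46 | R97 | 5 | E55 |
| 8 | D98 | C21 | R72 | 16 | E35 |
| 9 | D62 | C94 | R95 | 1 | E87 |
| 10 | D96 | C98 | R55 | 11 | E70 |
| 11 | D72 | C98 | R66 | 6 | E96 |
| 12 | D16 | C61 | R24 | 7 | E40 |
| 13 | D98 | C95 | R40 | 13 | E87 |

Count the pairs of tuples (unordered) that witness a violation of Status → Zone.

0

Status=R40: all 2 rows agree on Zone — 0 pairs.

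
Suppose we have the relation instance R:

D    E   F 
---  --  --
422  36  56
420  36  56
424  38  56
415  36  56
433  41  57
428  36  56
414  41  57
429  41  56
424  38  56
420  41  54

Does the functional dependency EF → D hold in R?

No

(E=36, F=56): 4 rows → D takes values {422, 420, 415, 428} — violation
(E=38, F=56): 2 rows → D = 424, 424 ✓
(E=41, F=57): 2 rows → D takes values {433, 414} — violation
(E=41, F=56): 1 row → D = 429 ✓
(E=41, F=54): 1 row → D = 420 ✓
Two rows agree on EF but differ on D, so EF → D does not hold.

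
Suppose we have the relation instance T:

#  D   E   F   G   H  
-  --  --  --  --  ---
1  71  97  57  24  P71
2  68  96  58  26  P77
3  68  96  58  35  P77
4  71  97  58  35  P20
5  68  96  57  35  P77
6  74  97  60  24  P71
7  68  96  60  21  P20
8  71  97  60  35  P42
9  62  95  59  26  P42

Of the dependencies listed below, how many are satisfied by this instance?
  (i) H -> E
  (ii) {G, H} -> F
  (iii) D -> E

(i) H -> E: H=P20: rows 4, 7 → E takes values {97, 96} — violation; H=P42: rows 8, 9 → E takes values {97, 95} — violation — fails.
(ii) {G, H} -> F: (G=24, H=P71): rows 1, 6 → F takes values {57, 60} — violation; (G=35, H=P77): rows 3, 5 → F takes values {58, 57} — violation — fails.
(iii) D -> E: every LHS value maps to a single RHS value — holds.
1 of the 3 dependencies holds.

1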